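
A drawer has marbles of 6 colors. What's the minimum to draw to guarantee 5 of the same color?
25

Reasoning: Worst case: 4 of each = 24. One more: 25.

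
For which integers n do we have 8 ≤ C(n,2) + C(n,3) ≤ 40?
4, 5, 6

Reasoning: C(3,2)+C(3,3)=4; C(4,2)+C(4,3)=10; C(5,2)+C(5,3)=20; C(6,2)+C(6,3)=35; C(7,2)+C(7,3)=56. So valid n = 4, 5, 6.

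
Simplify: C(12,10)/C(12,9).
C(n,k+1)/C(n,k) = (n−k)/(k+1). Here (12−9)/(9+1) = 3/10 = 3/10.
Final answer: 3/10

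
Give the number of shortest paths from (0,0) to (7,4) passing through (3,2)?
150

Working:
To (3,2): C(5,3)=10. From there: C(6,4)=15. Total: 150.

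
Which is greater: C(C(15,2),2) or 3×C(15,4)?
C(C(15,2),2)

Reasoning: C(C(15,2),2)=5,460, 3×C(15,4)=4,095.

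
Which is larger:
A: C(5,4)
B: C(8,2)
B

A=C(5,4)=5, B=C(8,2)=28.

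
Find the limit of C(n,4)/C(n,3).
∞

C(n,4)/C(n,3) = (n-3)/4 → ∞ as n → ∞.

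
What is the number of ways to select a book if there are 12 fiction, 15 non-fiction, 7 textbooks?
34

Working:
By the addition principle: 12 + 15 + 7 = 34.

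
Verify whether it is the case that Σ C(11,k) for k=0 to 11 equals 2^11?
Binomial theorem: Σ C(11,k) = (1+1)^11 = 2^11 = 2,048; RHS 2^11 = 2,048.

Answer: True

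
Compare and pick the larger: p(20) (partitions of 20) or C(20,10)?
C(20,10)
Pentagonal recurrence p(n) = p(n−1) + p(n−2) − p(n−5) − p(n−7) + …: p(20) = p(19) + p(18) − p(15) − p(13) + p(8) + p(5) = 490 + 385 − 176 − 101 + 22 + 7 = 627; C(20,10) = 184,756.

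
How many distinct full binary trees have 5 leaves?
14

Using the Catalan number formula: C_n = C(2n, n) / (n+1)
C_4 = C(8, 4) / (4+1)
     = 70 / 5
     = 14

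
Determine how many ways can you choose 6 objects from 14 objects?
3,003

Working:
C(14,6) = 14! / (6! × (14-6)!)
         = 14! / (6! × 8!)
         = 3,003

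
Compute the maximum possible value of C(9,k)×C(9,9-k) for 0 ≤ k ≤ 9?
15,876
C(9,k)·C(9,9-k) = C(9,k)², maximised at the centre k = 4: C(9,4)² = 15,876.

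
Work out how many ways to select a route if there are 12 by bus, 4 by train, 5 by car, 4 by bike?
By the addition principle: 12 + 4 + 5 + 4 = 25.
Final answer: 25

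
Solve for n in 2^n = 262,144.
262,144 = 1,024 × 256 = 2^10 × 2^8 = 2^18, so n = 18.
Final answer: 18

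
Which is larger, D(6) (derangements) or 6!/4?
D(6)

Reasoning: D(6) = (6-1)·[D(5) + D(4)] = 5·[44 + 9] = 265; 6!/4 = 720/4 = 180.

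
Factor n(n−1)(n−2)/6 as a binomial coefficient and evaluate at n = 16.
C(n,3); C(16,3) = 560

n(n−1)(n−2)/6 = n!/(3!(n−3)!) = C(n,3). At n = 16: C(16,3) = 560.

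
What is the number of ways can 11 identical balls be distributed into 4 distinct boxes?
C(11+4-1, 4-1) = C(14, 3) = 364.
Final answer: 364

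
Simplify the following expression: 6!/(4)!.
This equals 6×5 = 30.

Answer: 30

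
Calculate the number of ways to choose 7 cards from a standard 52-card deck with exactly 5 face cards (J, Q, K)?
617,760

Working:
12 face cards and 40 non-face cards: C(12,5) × C(40,2) = 792 × 780 = 617,760.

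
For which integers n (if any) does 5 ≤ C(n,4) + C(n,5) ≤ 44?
5, 6

Reasoning: C(4,4)+C(4,5)=1; C(5,4)+C(5,5)=6; C(6,4)+C(6,5)=21; C(7,4)+C(7,5)=56. So valid n = 5, 6.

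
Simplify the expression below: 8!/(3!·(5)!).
56

Solution: This is C(8,3) = 56.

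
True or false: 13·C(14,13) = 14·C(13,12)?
True

Absorption identity k·C(n,k) = n·C(n-1,k-1). LHS = 13·14 = 182; RHS = 14·13 = 182.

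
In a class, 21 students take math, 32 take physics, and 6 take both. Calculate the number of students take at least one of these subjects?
|A∪B| = |A|+|B|-|A∩B| = 21+32-6 = 47.

Answer: 47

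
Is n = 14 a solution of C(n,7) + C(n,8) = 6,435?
C(14,7) + C(14,8) = 3,432 + 3,003 = 6,435, which equals 6,435.

Answer: Yes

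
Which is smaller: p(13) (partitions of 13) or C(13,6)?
p(13)

Reasoning: Pentagonal recurrence p(n) = p(n−1) + p(n−2) − p(n−5) − p(n−7) + …: p(13) = p(12) + p(11) − p(8) − p(6) + p(1) = 77 + 56 − 22 − 11 + 1 = 101; C(13,6) = 1,716.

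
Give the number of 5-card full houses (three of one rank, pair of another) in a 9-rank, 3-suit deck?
216

Solution: Triple rank: 9. Triple suits: C(3,3)=1. Pair rank: 8. Pair suits: C(3,2)=3. Total: 216.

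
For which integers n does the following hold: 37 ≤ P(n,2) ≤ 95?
7, 8, 9, 10
P(6,2)=30; P(7,2)=42; P(8,2)=56; P(9,2)=72; P(10,2)=90; P(11,2)=110. So valid n = 7, 8, 9, 10.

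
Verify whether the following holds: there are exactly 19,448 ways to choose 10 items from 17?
True

C(17,10) = 19,448.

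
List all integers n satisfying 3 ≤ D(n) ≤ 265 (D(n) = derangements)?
4, 5, 6

Explanation: Using D(n) = (n−1)[D(n−1) + D(n−2)] with D(1)=0, D(2)=1: D(3)=2; D(4)=9; D(5)=44; D(6)=265; D(7)=1,854. So valid n = 4, 5, 6.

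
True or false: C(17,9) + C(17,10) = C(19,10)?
Pascal's identity gives C(18,10) = 43,758, whereas C(19,10) = 92,378.

Answer: False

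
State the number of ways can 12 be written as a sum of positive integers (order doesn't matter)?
77

Working:
Pentagonal recurrence p(n) = p(n−1) + p(n−2) − p(n−5) − p(n−7) + …: p(12) = p(11) + p(10) − p(7) − p(5) + p(0) = 56 + 42 − 15 − 7 + 1 = 77.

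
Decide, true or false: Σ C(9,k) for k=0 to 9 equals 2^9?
True

Working:
Binomial theorem: Σ C(9,k) = (1+1)^9 = 2^9 = 512; RHS 2^9 = 512.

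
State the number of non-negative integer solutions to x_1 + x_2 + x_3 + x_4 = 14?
680

Explanation: C(14+4-1, 4-1) = 680.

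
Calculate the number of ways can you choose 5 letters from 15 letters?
3,003

Reasoning: C(15,5) = 15! / (5! × (15-5)!)
         = 15! / (5! × 10!)
         = 3,003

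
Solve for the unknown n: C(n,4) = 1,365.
15

C(n,4) = n(n−1)(n−2)(n−3)/4! is increasing in n, and n(n−1)(n−2)(n−3) = 4!·1,365 = 32,760 ≈ (n−1.5)^4 gives n ≈ 15.0. Check: C(13,4) = 715, C(14,4) = 1,001, C(15,4) = 1,365 ✓. So n = 15.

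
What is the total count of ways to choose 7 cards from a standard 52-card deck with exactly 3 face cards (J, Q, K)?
12 face cards and 40 non-face cards: C(12,3) × C(40,4) = 220 × 91,390 = 20,105,800.
Final answer: 20,105,800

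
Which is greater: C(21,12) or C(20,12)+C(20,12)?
C(21,12)=293,930; C(20,12)+C(20,12)=125,970+125,970=251,940.

Answer: C(21,12)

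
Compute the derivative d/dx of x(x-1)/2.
(2x - 1)/2

Working:
d/dx[(x-0)(x-1)] = (x-1) + (x-0) = 2x - 1. Dividing by 2 gives (2x - 1)/2.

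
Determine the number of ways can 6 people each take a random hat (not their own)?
265

Working:
Using D(n) = (n-1)[D(n-1) + D(n-2)]:
D(6) = (6-1) × [D(5) + D(4)]
      = 5 × [44 + 9]
      = 5 × 53
      = 265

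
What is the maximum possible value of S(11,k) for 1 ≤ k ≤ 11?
246,730

Explanation: Row S(11,k) for k = 1..11 (via S(n,k) = k·S(n−1,k) + S(n−1,k−1)): 1, 1,023, 28,501, 145,750, 246,730, 179,487, 63,987, 11,880, 1,155, 55, 1. The row is unimodal; maximum at k = 5: 246,730.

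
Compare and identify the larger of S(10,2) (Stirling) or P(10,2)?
S(10,2)

Reasoning: S(10,2) = 2·S(9,2) + S(9,1) = 2·255 + 1 = 511; P(10,2) = 90.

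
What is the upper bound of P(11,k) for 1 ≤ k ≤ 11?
39,916,800

Solution: P(11,k) increases in k, so maximum at k = 11: 11! = 39,916,800.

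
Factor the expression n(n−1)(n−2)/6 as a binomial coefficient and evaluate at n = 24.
C(n,3); C(24,3) = 2,024

Explanation: n(n−1)(n−2)/6 = n!/(3!(n−3)!) = C(n,3). At n = 24: C(24,3) = 2,024.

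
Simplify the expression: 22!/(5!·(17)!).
26,334

Reasoning: This is C(22,5) = 26,334.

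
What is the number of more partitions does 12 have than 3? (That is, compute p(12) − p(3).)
74

Pentagonal recurrence p(n) = p(n−1) + p(n−2) − p(n−5) − p(n−7) + …: p(12) = p(11) + p(10) − p(7) − p(5) + p(0) = 56 + 42 − 15 − 7 + 1 = 77.
p(3) = p(2) + p(1) = 2 + 1 = 3.
Difference = 77 − 3 = 74.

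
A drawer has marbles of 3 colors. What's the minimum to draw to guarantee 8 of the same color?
22

Explanation: Worst case: 7 of each = 21. One more: 22.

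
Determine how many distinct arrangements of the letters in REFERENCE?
7,560

Reasoning: Word has 9 letters (R=2, E=4, F=1, N=1, C=1). Arrangements: 9!/Π(k!) = 7,560.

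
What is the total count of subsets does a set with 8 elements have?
256

Reasoning: Each element can be included or excluded: 2^8 = 256.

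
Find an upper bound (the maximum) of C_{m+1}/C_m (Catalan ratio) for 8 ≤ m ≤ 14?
29/8

Explanation: C_{m+1}/C_m = 2(2m+1)/(m+2), which increases with m. Maximum at m = 14: 2·29/16 = 29/8.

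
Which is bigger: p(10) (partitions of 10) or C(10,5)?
C(10,5)
Pentagonal recurrence p(n) = p(n−1) + p(n−2) − p(n−5) − p(n−7) + …: p(10) = p(9) + p(8) − p(5) − p(3) = 30 + 22 − 7 − 3 = 42; C(10,5) = 252.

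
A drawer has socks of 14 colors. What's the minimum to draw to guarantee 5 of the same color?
57

Worst case: 4 of each = 56. One more: 57.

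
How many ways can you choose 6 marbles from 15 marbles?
5,005

Solution: C(15,6) = 15! / (6! × (15-6)!)
         = 15! / (6! × 9!)
         = 5,005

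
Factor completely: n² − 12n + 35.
(n − 5)(n − 7)

Solution: Seek roots whose sum is 12 and product is 35: (5, 7). So n² − 12n + 35 = (n − 5)(n − 7).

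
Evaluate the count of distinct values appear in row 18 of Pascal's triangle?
10

Explanation: Row 18 has entries C(18,0)..C(18,18); by symmetry C(18,k)=C(18,18-k), giving 10 distinct values.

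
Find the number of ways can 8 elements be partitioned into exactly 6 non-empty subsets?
266

Reasoning: This equals S(8,6), the Stirling number of the 2nd kind.
Using the Stirling recurrence: S(n,k) = k·S(n-1,k) + S(n-1,k-1)
S(8,6) = 6·S(7,6) + S(7,5)
         = 6·21 + 140
         = 126 + 140
         = 266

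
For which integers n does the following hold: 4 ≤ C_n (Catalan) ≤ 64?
C_2=2; C_3=5; C_4=14; C_5=42; C_6=132. So valid n = 3, 4, 5.
Final answer: 3, 4, 5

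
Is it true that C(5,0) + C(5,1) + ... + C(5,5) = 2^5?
True

Reasoning: Binomial theorem with x = y = 1: Σ C(5,i) = (1+1)^5 = 2^5 = 32. The statement holds.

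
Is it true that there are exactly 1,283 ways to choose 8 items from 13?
False

C(13,8) = 1,287 ≠ 1283.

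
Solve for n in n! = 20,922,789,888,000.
16

Solution: n! is strictly increasing. 14! = 87,178,291,200, 15! = 1,307,674,368,000, 16! = 20,922,789,888,000 ✓. So n = 16.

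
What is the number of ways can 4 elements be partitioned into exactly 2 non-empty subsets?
7
This equals S(4,2), the Stirling number of the 2nd kind.
Using the Stirling recurrence: S(n,k) = k·S(n-1,k) + S(n-1,k-1)
S(4,2) = 2·S(3,2) + S(3,1)
         = 2·3 + 1
         = 6 + 1
         = 7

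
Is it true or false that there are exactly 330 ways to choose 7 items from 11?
True

C(11,7) = 330.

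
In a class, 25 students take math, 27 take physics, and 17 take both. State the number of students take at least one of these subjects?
35

Reasoning: |A∪B| = |A|+|B|-|A∩B| = 25+27-17 = 35.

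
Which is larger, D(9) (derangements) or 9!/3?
D(9)

Explanation: D(9) = (9-1)·[D(8) + D(7)] = 8·[14,833 + 1,854] = 133,496; 9!/3 = 362,880/3 = 120,960.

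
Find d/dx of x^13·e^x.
(13x^12 + x^13)e^x
Product rule: d/dx[x^13]·e^x + x^13·d/dx[e^x] = 13x^{12}e^x + x^13e^x.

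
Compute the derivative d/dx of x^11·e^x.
(11x^10 + x^11)e^x

Solution: Product rule: d/dx[x^11]·e^x + x^11·d/dx[e^x] = 11x^{10}e^x + x^11e^x.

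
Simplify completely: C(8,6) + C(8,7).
36

Reasoning: By Pascal's identity: C(9,7) = 36.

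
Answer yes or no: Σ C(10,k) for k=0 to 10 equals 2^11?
No

Binomial theorem: Σ C(10,k) = (1+1)^10 = 2^10 = 1,024; RHS 2^11 = 2,048.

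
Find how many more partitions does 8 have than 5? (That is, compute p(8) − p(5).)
15

Solution: Pentagonal recurrence p(n) = p(n−1) + p(n−2) − p(n−5) − p(n−7) + …: p(8) = p(7) + p(6) − p(3) − p(1) = 15 + 11 − 3 − 1 = 22.
p(5) = p(4) + p(3) − p(0) = 5 + 3 − 1 = 7.
Difference = 22 − 7 = 15.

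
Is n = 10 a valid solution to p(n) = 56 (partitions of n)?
No

Solution: Pentagonal recurrence p(n) = p(n−1) + p(n−2) − p(n−5) − p(n−7) + …: p(10) = p(9) + p(8) − p(5) − p(3) = 30 + 22 − 7 − 3 = 42, which does not equal 56.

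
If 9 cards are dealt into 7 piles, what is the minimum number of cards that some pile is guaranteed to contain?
2

Solution: Pigeonhole: ⌈9/7⌉ = 2.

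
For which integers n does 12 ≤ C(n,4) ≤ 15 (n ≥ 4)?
C(5,4)=5; C(6,4)=15; C(7,4)=35. So valid n = 6.

Answer: 6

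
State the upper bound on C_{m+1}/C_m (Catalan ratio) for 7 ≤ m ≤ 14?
29/8
C_{m+1}/C_m = 2(2m+1)/(m+2), which increases with m. Maximum at m = 14: 2·29/16 = 29/8.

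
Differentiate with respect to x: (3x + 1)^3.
Chain rule: 3(3x+1)^{2} × 3 = 9(3x+1)^{2}.
Final answer: 9(3x + 1)^2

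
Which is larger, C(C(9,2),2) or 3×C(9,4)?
C(C(9,2),2)

Explanation: C(C(9,2),2)=630, 3×C(9,4)=378.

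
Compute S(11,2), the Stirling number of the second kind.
1,023

Explanation: Using the Stirling recurrence: S(n,k) = k·S(n-1,k) + S(n-1,k-1)
S(11,2) = 2·S(10,2) + S(10,1)
         = 2·511 + 1
         = 1022 + 1
         = 1,023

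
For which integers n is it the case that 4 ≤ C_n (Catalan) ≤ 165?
3, 4, 5, 6

Reasoning: C_2=2; C_3=5; C_4=14; C_5=42; C_6=132; C_7=429. So valid n = 3, 4, 5, 6.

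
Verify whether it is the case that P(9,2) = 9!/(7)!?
True

Solution: Permutation formula P(n,k) = n!/(n-k)!: 9!/7! = 362,880/5,040 = 72 = P(9,2). The statement holds.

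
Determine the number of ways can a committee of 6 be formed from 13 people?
1,716

Solution: C(13,6) = 13! / (6! × (13-6)!)
         = 13! / (6! × 7!)
         = 1,716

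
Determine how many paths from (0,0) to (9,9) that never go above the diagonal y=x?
4,862

Explanation: Counted by the Catalan number C_9: C_9 = C(18,9)/(9+1) = 48,620/10 = 4,862.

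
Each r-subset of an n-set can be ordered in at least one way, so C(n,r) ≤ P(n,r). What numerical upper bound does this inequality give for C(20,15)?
20,274,183,401,472,000

Working:
P(20,15) = 20·19·18·17·16·15·14·13·12·11·10·9·8·7·6 = 20,274,183,401,472,000, so C(20,15) ≤ 20,274,183,401,472,000. (The bound is loose by a factor of 15! = 1,307,674,368,000: C(20,15) = 20,274,183,401,472,000/1,307,674,368,000 = 15,504.)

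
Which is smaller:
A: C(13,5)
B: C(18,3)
B

Explanation: A=C(13,5)=1,287, B=C(18,3)=816.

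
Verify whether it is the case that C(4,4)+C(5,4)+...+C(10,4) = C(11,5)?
Hockey stick identity gives Σ = C(11,5) = 462; RHS C(11,5) = 462.

Answer: True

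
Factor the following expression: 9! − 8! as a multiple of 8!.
8 × 8! = 322,560
9! − 8! = 9·8! − 8! = (9 − 1)·8! = 8 × 8! = 322,560.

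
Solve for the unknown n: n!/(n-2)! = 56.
8

Working:
n!/(n-2)! = n×(n-1), a product of 2 consecutive integers ≈ (n−0.5)^2. 56^(1/2) + 0.5 ≈ 8.0; check n = 8: 8×7 = 56 ✓. So n = 8.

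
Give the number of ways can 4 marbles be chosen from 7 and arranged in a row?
840

Reasoning: P(7,4) = 7!/(7-4)! = 840.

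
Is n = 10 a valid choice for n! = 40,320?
10! = 10·9! = 10·362,880 = 3,628,800, which does not equal 40,320.

Answer: No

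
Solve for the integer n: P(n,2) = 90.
10

Explanation: P(n,2) = n(n−1) is increasing in n; n(n−1) ≈ (n−0.5)^2 = 90 gives n ≈ 10.0. Check: P(8,2) = 56, P(9,2) = 72, P(10,2) = 90 ✓. So n = 10.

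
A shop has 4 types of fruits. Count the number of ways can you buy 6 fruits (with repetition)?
84
Stars and bars: C(6+4-1, 6) = C(9, 6) = 84.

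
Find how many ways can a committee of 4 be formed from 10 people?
210

Solution: C(10,4) = 10! / (4! × (10-4)!)
         = 10! / (4! × 6!)
         = 210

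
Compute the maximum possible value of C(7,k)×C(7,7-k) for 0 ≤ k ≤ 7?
1,225

Explanation: C(7,k)·C(7,7-k) = C(7,k)², maximised at the centre k = 3: C(7,3)² = 1,225.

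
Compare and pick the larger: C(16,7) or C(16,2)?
C(16,7)

Solution: C(16,7)=11,440, C(16,2)=120.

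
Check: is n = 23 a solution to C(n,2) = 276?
No

Reasoning: C(23,2) = 23·22/2! = 506/2 = 253, which does not equal 276.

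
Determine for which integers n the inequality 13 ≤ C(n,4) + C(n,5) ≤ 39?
6
C(5,4)+C(5,5)=6; C(6,4)+C(6,5)=21; C(7,4)+C(7,5)=56. So valid n = 6.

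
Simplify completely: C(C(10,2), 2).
990

C(10,2) = 45, then C(45, 2) = 990.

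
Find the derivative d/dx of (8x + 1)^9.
72(8x + 1)^8
Chain rule: 9(8x+1)^{8} × 8 = 72(8x+1)^{8}.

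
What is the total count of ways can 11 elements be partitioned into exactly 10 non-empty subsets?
This equals S(11,10), the Stirling number of the 2nd kind.
Using the Stirling recurrence: S(n,k) = k·S(n-1,k) + S(n-1,k-1)
S(11,10) = 10·S(10,10) + S(10,9)
         = 10·1 + 45
         = 10 + 45
         = 55

Answer: 55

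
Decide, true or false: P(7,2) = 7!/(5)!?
True

Solution: Permutation formula P(n,k) = n!/(n-k)!: 7!/5! = 5,040/120 = 42 = P(7,2). The statement holds.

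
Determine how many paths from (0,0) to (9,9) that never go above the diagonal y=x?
4,862
Counted by the Catalan number C_9: C_9 = C(18,9)/(9+1) = 48,620/10 = 4,862.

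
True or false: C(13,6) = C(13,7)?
C(13,6) = C(13,13-6) by the symmetry property; both equal 1,716.
Final answer: True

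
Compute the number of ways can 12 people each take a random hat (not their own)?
176,214,841

Solution: Using D(n) = (n-1)[D(n-1) + D(n-2)]:
D(12) = (12-1) × [D(11) + D(10)]
      = 11 × [14684570 + 1334961]
      = 11 × 16019531
      = 176,214,841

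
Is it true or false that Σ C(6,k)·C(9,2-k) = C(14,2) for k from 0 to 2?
False

Working:
Vandermonde's identity gives C(15,2) = 105; RHS C(14,2) = 91.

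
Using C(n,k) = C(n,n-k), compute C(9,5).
126

Reasoning: C(9,5) = C(9,4) = 126.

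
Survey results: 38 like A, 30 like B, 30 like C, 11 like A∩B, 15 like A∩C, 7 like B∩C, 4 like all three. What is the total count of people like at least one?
69
|A∪B∪C| = 38+30+30-11-15-7+4 = 69.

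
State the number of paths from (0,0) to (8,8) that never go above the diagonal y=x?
1,430

Explanation: Counted by the Catalan number C_8: C_8 = C(16,8)/(8+1) = 12,870/9 = 1,430.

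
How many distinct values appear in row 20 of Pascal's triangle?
11

Working:
Row 20 has entries C(20,0)..C(20,20); by symmetry C(20,k)=C(20,20-k), giving 11 distinct values.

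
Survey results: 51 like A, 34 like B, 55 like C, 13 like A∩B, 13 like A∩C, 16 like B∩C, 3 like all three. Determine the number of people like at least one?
101

Working:
|A∪B∪C| = 51+34+55-13-13-16+3 = 101.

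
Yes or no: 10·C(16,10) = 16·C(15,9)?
Yes
Absorption identity k·C(n,k) = n·C(n-1,k-1). LHS = 10·8008 = 80,080; RHS = 16·5005 = 80,080.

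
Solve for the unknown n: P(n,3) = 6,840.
20

P(n,3) = n(n−1)(n−2) is increasing in n; n(n−1)(n−2) ≈ (n−1)^3 = 6,840 gives n ≈ 20.0. Check: P(18,3) = 4,896, P(19,3) = 5,814, P(20,3) = 6,840 ✓. So n = 20.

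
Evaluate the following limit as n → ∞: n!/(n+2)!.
0

Solution: n!/(n+2)! = 1/[(n+1)(n+2)] → 0 as n → ∞.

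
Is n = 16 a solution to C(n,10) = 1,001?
No

Explanation: C(16,10) = 16·15·14·13·12·11·10·9·8·7/10! = 29,059,430,400/3,628,800 = 8,008, which does not equal 1,001.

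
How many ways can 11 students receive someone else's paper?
14,684,570

Explanation: Using D(n) = (n-1)[D(n-1) + D(n-2)]:
D(11) = (11-1) × [D(10) + D(9)]
      = 10 × [1334961 + 133496]
      = 10 × 1468457
      = 14,684,570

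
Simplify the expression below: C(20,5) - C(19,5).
C(20,5) - C(19,5) = C(19,4) = 3,876.

Answer: 3,876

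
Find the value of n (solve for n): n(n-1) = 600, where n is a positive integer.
25

Solution: n² − n − 600 = 0, so n = (1 ± √(1 + 4·600))/2 = (1 ± √2,401)/2 = (1 ± 49)/2, i.e. n = 25 or n = -24. Taking the positive root, n = 25 (check: 25×24 = 600).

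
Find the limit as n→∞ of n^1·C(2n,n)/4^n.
∞

Working:
C(2n,n) ~ 4^n/√(πn), so n^1·C(2n,n)/4^n ~ n^(1 − 1/2)/√π → ∞.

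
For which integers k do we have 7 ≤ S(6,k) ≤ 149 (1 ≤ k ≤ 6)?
2, 3, 4, 5

Reasoning: S(6,1)=1; S(6,2)=31; S(6,3)=90; S(6,4)=65; S(6,5)=15; S(6,6)=1. So valid k = 2, 3, 4, 5.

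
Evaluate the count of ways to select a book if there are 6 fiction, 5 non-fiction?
By the addition principle: 6 + 5 = 11.
Final answer: 11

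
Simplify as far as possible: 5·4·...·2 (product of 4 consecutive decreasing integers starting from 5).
120
This is P(5,4) = 5!/(1)! = 120.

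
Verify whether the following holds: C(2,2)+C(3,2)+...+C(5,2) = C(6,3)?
Hockey stick identity gives Σ = C(6,3) = 20; RHS C(6,3) = 20.

Answer: True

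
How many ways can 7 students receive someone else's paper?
1,854

Explanation: Using D(n) = (n-1)[D(n-1) + D(n-2)]:
D(7) = (7-1) × [D(6) + D(5)]
      = 6 × [265 + 44]
      = 6 × 309
      = 1,854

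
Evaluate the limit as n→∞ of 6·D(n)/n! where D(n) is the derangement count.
6/e

D(n)/n! → 1/e, so 6·D(n)/n! → 6/e.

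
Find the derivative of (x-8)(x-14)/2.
(2x - 22)/2

Solution: d/dx[(x-8)(x-14)] = (x-14) + (x-8) = 2x - 22. Dividing by 2 gives (2x - 22)/2.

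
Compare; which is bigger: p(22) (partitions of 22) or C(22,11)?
C(22,11)

Working:
Pentagonal recurrence p(n) = p(n−1) + p(n−2) − p(n−5) − p(n−7) + …: p(22) = p(21) + p(20) − p(17) − p(15) + p(10) + p(7) − p(0) = 792 + 627 − 297 − 176 + 42 + 15 − 1 = 1,002; C(22,11) = 705,432.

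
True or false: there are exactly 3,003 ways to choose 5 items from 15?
C(15,5) = 3,003.

Answer: True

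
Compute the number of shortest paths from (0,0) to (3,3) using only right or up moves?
20

Choose 3 rights from 6 moves: C(6,3) = 20.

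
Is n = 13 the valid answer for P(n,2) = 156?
P(13,2) = 13·12 = 156, which equals 156.

Answer: Yes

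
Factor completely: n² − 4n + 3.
(n − 1)(n − 3)

Seek roots whose sum is 4 and product is 3: (1, 3). So n² − 4n + 3 = (n − 1)(n − 3).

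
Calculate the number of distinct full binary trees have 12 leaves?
58,786

Working:
Using the Catalan number formula: C_n = C(2n, n) / (n+1)
C_11 = C(22, 11) / (11+1)
     = 705432 / 12
     = 58,786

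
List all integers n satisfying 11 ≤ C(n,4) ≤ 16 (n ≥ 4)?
6

Reasoning: C(5,4)=5; C(6,4)=15; C(7,4)=35. So valid n = 6.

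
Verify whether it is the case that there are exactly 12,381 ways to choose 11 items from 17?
C(17,11) = 12,376 ≠ 12381.

Answer: False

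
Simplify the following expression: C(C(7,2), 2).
210
C(7,2) = 21, then C(21, 2) = 210.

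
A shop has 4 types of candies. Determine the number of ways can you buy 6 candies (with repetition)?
84

Solution: Stars and bars: C(6+4-1, 6) = C(9, 6) = 84.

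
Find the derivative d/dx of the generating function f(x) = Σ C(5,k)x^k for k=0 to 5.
Σ k·C(5,k)x^(k-1) for k=1 to 5

Reasoning: Term-by-term differentiation gives Σ k·C(5,k)x^{k-1} for k=1 to 5.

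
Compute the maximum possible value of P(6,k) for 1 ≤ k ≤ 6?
720

P(6,k) increases in k, so maximum at k = 6: 6! = 720.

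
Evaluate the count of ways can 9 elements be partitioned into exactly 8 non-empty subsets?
This equals S(9,8), the Stirling number of the 2nd kind.
Using the Stirling recurrence: S(n,k) = k·S(n-1,k) + S(n-1,k-1)
S(9,8) = 8·S(8,8) + S(8,7)
         = 8·1 + 28
         = 8 + 28
         = 36

Answer: 36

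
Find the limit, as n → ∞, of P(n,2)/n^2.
P(n,2) = n(n-1) ≈ n^2 for large n. Limit = 1.

Answer: 1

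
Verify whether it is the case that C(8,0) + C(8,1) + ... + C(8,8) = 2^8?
True

Explanation: Binomial theorem with x = y = 1: Σ C(8,i) = (1+1)^8 = 2^8 = 256. The statement holds.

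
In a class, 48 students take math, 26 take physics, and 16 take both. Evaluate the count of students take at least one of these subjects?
58

Explanation: |A∪B| = |A|+|B|-|A∩B| = 48+26-16 = 58.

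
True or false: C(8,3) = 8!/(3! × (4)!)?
False
The correct denominator is 3!×5!, giving C(8,3) = 56; the stated RHS is 8!/(3!×4!) = 280 ≠ 56, so the statement does not hold.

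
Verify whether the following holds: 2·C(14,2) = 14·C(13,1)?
True

Solution: Absorption identity k·C(n,k) = n·C(n-1,k-1). LHS = 2·91 = 182; RHS = 14·13 = 182.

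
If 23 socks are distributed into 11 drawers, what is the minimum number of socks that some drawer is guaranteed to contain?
3

Working:
Pigeonhole: ⌈23/11⌉ = 3.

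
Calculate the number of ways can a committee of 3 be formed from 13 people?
286

Explanation: C(13,3) = 13! / (3! × (13-3)!)
         = 13! / (3! × 10!)
         = 286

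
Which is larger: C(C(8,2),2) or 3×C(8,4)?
C(C(8,2),2)

Explanation: C(C(8,2),2)=378, 3×C(8,4)=210.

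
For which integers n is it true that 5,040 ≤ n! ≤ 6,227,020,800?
7, 8, 9, 10, 11, 12, 13
n! is strictly increasing; 7! = 5,040 and 13! = 6,227,020,800, so valid n = 7, 8, 9, 10, 11, 12, 13.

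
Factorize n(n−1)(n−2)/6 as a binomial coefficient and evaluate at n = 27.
C(n,3); C(27,3) = 2,925

Solution: n(n−1)(n−2)/6 = n!/(3!(n−3)!) = C(n,3). At n = 27: C(27,3) = 2,925.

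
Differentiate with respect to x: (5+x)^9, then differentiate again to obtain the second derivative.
72(5+x)^7
First derivative: 9(5+x)^{8}. Second derivative: 9·8·(5+x)^{7} = 72(5+x)^{7}.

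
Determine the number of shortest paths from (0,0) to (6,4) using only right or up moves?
210

Solution: Choose 6 rights from 10 moves: C(10,6) = 210.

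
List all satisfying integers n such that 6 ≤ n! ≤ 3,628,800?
3, 4, 5, 6, 7, 8, 9, 10
n! is strictly increasing; 3! = 6 and 10! = 3,628,800, so valid n = 3, 4, 5, 6, 7, 8, 9, 10.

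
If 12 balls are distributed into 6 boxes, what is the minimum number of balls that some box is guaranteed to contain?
Pigeonhole: ⌈12/6⌉ = 2.

Answer: 2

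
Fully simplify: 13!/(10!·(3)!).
286

Reasoning: This is C(13,10) = 286.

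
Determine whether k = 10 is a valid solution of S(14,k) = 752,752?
Yes

Working:
S(14,10) = 10·S(13,10) + S(13,9) = 10·39,325 + 359,502 = 752,752, which equals 752,752.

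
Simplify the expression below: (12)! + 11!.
518,918,400

Reasoning: (12)! + 11! = (12)·11! + 11! = (12+1)·11! = 13·11! = 518,918,400.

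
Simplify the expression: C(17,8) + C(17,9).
48,620

Reasoning: By Pascal's identity: C(18,9) = 48,620.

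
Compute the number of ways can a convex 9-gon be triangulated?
Using the Catalan number formula: C_n = C(2n, n) / (n+1)
C_7 = C(14, 7) / (7+1)
     = 3432 / 8
     = 429

Answer: 429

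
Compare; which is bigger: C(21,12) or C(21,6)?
C(21,12)

Reasoning: C(21,12)=293,930, C(21,6)=54,264.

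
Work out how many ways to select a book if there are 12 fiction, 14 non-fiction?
26

Reasoning: By the addition principle: 12 + 14 = 26.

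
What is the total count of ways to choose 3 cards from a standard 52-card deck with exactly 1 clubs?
9,633

Solution: 13 clubs and 39 non-clubs: C(13,1) × C(39,2) = 13 × 741 = 9,633.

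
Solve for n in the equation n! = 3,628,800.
10

n! is strictly increasing. 8! = 40,320, 9! = 362,880, 10! = 3,628,800 ✓. So n = 10.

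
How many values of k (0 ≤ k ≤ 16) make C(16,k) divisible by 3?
Checking C(16,k) mod 3 for k = 0..16: divisible at k = 2, 5, 8, 11, 14. That's 5 values.

Answer: 5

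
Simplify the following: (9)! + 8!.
(9)! + 8! = (9)·8! + 8! = (9+1)·8! = 10·8! = 403,200.

Answer: 403,200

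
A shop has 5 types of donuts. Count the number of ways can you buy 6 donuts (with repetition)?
210

Explanation: Stars and bars: C(6+5-1, 6) = C(10, 6) = 210.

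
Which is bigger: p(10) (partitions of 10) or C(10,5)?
Pentagonal recurrence p(n) = p(n−1) + p(n−2) − p(n−5) − p(n−7) + …: p(10) = p(9) + p(8) − p(5) − p(3) = 30 + 22 − 7 − 3 = 42; C(10,5) = 252.
Final answer: C(10,5)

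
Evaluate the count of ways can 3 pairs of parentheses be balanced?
Using the Catalan number formula: C_n = C(2n, n) / (n+1)
C_3 = C(6, 3) / (3+1)
     = 20 / 4
     = 5

Answer: 5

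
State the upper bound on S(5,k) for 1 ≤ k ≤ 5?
25

Solution: Row S(5,k) for k = 1..5 (via S(n,k) = k·S(n−1,k) + S(n−1,k−1)): 1, 15, 25, 10, 1. The row is unimodal; maximum at k = 3: 25.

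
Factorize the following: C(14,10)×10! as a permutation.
P(14,10)

C(14,10)×10! = [14!/(10!(4)!)]×10! = 14!/(4)! = P(14,10) = 3,632,428,800.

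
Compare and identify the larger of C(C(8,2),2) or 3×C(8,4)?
C(C(8,2),2)

Explanation: C(C(8,2),2)=378, 3×C(8,4)=210.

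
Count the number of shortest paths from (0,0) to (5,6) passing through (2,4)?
To (2,4): C(6,2)=15. From there: C(5,3)=10. Total: 150.
Final answer: 150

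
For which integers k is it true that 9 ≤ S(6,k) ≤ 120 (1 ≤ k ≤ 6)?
2, 3, 4, 5

Working:
S(6,1)=1; S(6,2)=31; S(6,3)=90; S(6,4)=65; S(6,5)=15; S(6,6)=1. So valid k = 2, 3, 4, 5.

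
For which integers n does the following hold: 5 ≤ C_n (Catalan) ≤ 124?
C_2=2; C_3=5; C_4=14; C_5=42; C_6=132. So valid n = 3, 4, 5.
Final answer: 3, 4, 5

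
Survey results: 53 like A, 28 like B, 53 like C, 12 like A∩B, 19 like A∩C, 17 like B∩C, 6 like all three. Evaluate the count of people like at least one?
92

Explanation: |A∪B∪C| = 53+28+53-12-19-17+6 = 92.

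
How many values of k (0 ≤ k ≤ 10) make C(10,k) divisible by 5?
8

Checking C(10,k) mod 5 for k = 0..10: divisible at k = 1, 2, 3, 4, 6, 7, 8, 9. That's 8 values.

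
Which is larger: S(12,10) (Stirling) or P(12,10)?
P(12,10)

Reasoning: S(12,10) = 10·S(11,10) + S(11,9) = 10·55 + 1,155 = 1,705; P(12,10) = 239,500,800.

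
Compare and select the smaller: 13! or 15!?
13!

Explanation: 13!=6,227,020,800, 15!=1,307,674,368,000. 15! > 13!.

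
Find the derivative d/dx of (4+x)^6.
6(4+x)^5
Using the power rule: d/dx (4+x)^6 = 6(4+x)^{5}.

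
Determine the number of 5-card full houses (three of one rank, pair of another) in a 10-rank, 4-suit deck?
Triple rank: 10. Triple suits: C(4,3)=4. Pair rank: 9. Pair suits: C(4,2)=6. Total: 2,160.
Final answer: 2,160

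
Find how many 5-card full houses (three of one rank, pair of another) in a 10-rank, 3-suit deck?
270

Solution: Triple rank: 10. Triple suits: C(3,3)=1. Pair rank: 9. Pair suits: C(3,2)=3. Total: 270.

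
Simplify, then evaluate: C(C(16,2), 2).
7,140

Solution: C(16,2) = 120, then C(120, 2) = 7,140.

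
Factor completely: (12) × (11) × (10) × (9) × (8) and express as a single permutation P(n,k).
Product of 5 consecutive descending integers starting at 12: P(12,5) = 12!/7! = 95,040.

Answer: P(12,5) = 12!/(7)!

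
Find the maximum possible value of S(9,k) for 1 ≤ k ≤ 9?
7,770

Solution: Row S(9,k) for k = 1..9 (via S(n,k) = k·S(n−1,k) + S(n−1,k−1)): 1, 255, 3,025, 7,770, 6,951, 2,646, 462, 36, 1. The row is unimodal; maximum at k = 4: 7,770.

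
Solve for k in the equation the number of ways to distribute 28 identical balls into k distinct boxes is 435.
3

Reasoning: Stars and bars: the count is C(28+k−1, k−1), increasing in k. k=2: C(29,1) = 29, k=3: C(30,2) = 435 ✓. So k = 3.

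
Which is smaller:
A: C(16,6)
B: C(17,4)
B

Reasoning: A=C(16,6)=8,008, B=C(17,4)=2,380.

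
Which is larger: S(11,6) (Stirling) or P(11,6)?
P(11,6)

Reasoning: S(11,6) = 6·S(10,6) + S(10,5) = 6·22,827 + 42,525 = 179,487; P(11,6) = 332,640.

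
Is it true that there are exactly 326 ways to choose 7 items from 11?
C(11,7) = 330 ≠ 326.

Answer: False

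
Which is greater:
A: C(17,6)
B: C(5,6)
A=C(17,6)=12,376, B=C(5,6)=0.
Final answer: A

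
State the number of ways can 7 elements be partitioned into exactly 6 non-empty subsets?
21

Working:
This equals S(7,6), the Stirling number of the 2nd kind.
Using the Stirling recurrence: S(n,k) = k·S(n-1,k) + S(n-1,k-1)
S(7,6) = 6·S(6,6) + S(6,5)
         = 6·1 + 15
         = 6 + 15
         = 21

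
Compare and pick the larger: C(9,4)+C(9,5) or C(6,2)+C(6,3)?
C(9,4)+C(9,5)
First=252, Second=35.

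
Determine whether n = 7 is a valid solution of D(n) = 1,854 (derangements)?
D(7) = (7-1)·[D(6) + D(5)] = 6·[265 + 44] = 1,854, which equals 1,854.
Final answer: Yes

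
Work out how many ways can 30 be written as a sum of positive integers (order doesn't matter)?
5,604
Pentagonal recurrence p(n) = p(n−1) + p(n−2) − p(n−5) − p(n−7) + …: p(30) = p(29) + p(28) − p(25) − p(23) + p(18) + p(15) − p(8) − p(4) = 4,565 + 3,718 − 1,958 − 1,255 + 385 + 176 − 22 − 5 = 5,604.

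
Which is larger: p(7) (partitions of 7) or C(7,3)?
C(7,3)

Reasoning: Pentagonal recurrence p(n) = p(n−1) + p(n−2) − p(n−5) − p(n−7) + …: p(7) = p(6) + p(5) − p(2) − p(0) = 11 + 7 − 2 − 1 = 15; C(7,3) = 35.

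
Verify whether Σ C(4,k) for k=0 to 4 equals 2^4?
True

Reasoning: Binomial theorem: Σ C(4,k) = (1+1)^4 = 2^4 = 16; RHS 2^4 = 16.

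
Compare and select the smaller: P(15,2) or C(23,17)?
P(15,2)

Working:
P(15,2)=210, C(23,17)=100,947.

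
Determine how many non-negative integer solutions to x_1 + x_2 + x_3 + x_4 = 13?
C(13+4-1, 4-1) = 560.
Final answer: 560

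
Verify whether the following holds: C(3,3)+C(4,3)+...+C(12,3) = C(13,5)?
False

Hockey stick identity gives Σ = C(13,4) = 715; RHS C(13,5) = 1,287.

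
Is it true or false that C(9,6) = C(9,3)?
True

Reasoning: Symmetry C(n,k) = C(n,n-k): C(9,6) = 84 and C(9,3) = 84. Both sides agree, so the statement holds.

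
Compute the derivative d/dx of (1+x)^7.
7(1+x)^6

Using the power rule: d/dx (1+x)^7 = 7(1+x)^{6}.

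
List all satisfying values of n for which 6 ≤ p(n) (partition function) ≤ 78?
5, 6, 7, 8, 9, 10, 11, 12
Tabulating p(n) via p(n) = p(n−1) + p(n−2) − p(n−5) − p(n−7) + …: p(4)=5; p(5)=7; p(6)=11; p(7)=15; p(8)=22; p(9)=30; p(10)=42; p(11)=56; p(12)=77; p(13)=101. So valid n = 5, 6, 7, 8, 9, 10, 11, 12.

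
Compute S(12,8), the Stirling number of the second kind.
159,027

Solution: Using the Stirling recurrence: S(n,k) = k·S(n-1,k) + S(n-1,k-1)
S(12,8) = 8·S(11,8) + S(11,7)
         = 8·11880 + 63987
         = 95040 + 63987
         = 159,027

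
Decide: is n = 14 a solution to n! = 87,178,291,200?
Yes

Working:
14! = 14·13! = 14·6,227,020,800 = 87,178,291,200, which equals 87,178,291,200.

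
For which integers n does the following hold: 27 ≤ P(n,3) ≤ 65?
5

Solution: P(4,3)=24; P(5,3)=60; P(6,3)=120. So valid n = 5.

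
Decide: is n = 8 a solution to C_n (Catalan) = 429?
No

Working:
C_8 = C(16,8)/(8+1) = 12,870/9 = 1,430, which does not equal 429.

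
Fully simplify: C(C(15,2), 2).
C(15,2) = 105, then C(105, 2) = 5,460.

Answer: 5,460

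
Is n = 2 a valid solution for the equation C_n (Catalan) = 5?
No

Explanation: C_2 = C(4,2)/(2+1) = 6/3 = 2, which does not equal 5.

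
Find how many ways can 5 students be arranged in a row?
120

Solution: Arrangements of 5 distinct objects: 5! = 120.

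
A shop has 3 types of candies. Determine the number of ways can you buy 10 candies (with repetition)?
66

Reasoning: Stars and bars: C(10+3-1, 10) = C(12, 10) = 66.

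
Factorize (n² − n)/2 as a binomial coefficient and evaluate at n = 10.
C(n,2); C(10,2) = 45

(n² − n)/2 = n(n−1)/2 = C(n,2). At n = 10: C(10,2) = 45.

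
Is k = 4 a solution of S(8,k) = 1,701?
Yes

Solution: S(8,4) = 4·S(7,4) + S(7,3) = 4·350 + 301 = 1,701, which equals 1,701.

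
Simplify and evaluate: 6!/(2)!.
360

Reasoning: This equals 6×5×...×3 = 360.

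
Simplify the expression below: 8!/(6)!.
56

This equals 8×7 = 56.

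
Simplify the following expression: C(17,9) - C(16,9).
12,870
C(17,9) - C(16,9) = C(16,8) = 12,870.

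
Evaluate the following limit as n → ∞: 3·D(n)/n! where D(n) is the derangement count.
3/e

Solution: D(n)/n! → 1/e, so 3·D(n)/n! → 3/e.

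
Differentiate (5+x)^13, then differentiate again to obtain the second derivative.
First derivative: 13(5+x)^{12}. Second derivative: 13·12·(5+x)^{11} = 156(5+x)^{11}.

Answer: 156(5+x)^11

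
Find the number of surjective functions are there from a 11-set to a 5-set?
29,607,600

Working:
Onto functions = 5! × S(11,5)
First compute S(11,5) via recurrence:
Using the Stirling recurrence: S(n,k) = k·S(n-1,k) + S(n-1,k-1)
S(11,5) = 5·S(10,5) + S(10,4)
         = 5·42525 + 34105
         = 212625 + 34105
         = 246,730
Then: 120 × 246730 = 29,607,600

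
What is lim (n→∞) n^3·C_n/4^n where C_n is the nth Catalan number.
∞

Explanation: C_n ~ 4^n/(n^(3/2)√π), so n^3·C_n/4^n ~ n^(3 − 3/2)/√π → ∞.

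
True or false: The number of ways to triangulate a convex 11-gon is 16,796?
False

Working:
Triangulations of a convex 11-gon are counted by the Catalan number C_9: C_9 = C(18,9)/(9+1) = 48,620/10 = 4,862.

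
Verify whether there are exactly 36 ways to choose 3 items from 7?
False

C(7,3) = 35 ≠ 36.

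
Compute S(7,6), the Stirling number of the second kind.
21

Using the Stirling recurrence: S(n,k) = k·S(n-1,k) + S(n-1,k-1)
S(7,6) = 6·S(6,6) + S(6,5)
         = 6·1 + 15
         = 6 + 15
         = 21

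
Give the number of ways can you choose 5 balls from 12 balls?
792

C(12,5) = 12! / (5! × (12-5)!)
         = 12! / (5! × 7!)
         = 792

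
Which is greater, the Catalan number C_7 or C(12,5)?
C(12,5)

Explanation: C_7 = C(14,7)/(7+1) = 3,432/8 = 429; C(12,5) = 792.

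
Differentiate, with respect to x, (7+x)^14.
14(7+x)^13
Using the power rule: d/dx (7+x)^14 = 14(7+x)^{13}.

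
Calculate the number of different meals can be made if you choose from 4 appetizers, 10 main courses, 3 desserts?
By the multiplication principle: 4 × 10 × 3 = 120.
Final answer: 120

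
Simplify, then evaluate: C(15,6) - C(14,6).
C(15,6) - C(14,6) = C(14,5) = 2,002.
Final answer: 2,002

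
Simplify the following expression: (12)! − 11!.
(12)! − 11! = (12)·11! − 11! = (12−1)·11! = 11·11! = 439,084,800.

Answer: 439,084,800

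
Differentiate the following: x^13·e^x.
Product rule: d/dx[x^13]·e^x + x^13·d/dx[e^x] = 13x^{12}e^x + x^13e^x.

Answer: (13x^12 + x^13)e^x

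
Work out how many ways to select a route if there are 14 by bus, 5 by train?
19

Working:
By the addition principle: 14 + 5 = 19.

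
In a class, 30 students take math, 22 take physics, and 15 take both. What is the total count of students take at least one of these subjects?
37

Explanation: |A∪B| = |A|+|B|-|A∩B| = 30+22-15 = 37.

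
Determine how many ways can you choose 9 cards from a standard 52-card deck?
3,679,075,400

Working:
C(52,9) = 3,679,075,400.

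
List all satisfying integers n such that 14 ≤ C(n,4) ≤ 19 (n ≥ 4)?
6

Working:
C(5,4)=5; C(6,4)=15; C(7,4)=35. So valid n = 6.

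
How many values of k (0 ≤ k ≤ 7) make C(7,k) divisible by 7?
6
Checking C(7,k) mod 7 for k = 0..7: divisible at k = 1, 2, 3, 4, 5, 6. That's 6 values.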